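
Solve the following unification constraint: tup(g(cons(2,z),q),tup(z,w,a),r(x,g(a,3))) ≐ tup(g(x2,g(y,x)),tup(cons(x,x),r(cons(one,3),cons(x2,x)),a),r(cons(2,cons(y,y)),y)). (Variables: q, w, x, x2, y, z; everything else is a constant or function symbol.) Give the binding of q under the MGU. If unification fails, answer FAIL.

g(g(a,3),cons(2,cons(g(a,3),g(a,3))))

Decompose tup/3: g(cons(2,z),q) ≐ g(x2,g(y,x)),  tup(z,w,a) ≐ tup(cons(x,x),r(cons(one,3),cons(x2,x)),a),  r(x,g(a,3)) ≐ r(cons(2,cons(y,y)),y).
Decompose g/2: cons(2,z) ≐ x2,  q ≐ g(y,x).
Bind x2 := cons(2,z); substituting into the one remaining equation that mentions x2 gives: tup(z,w,a) ≐ tup(cons(x,x),r(cons(one,3),cons(cons(2,z),x)),a).
Bind q := g(y,x); no other remaining equation mentions q.
Decompose tup/3: z ≐ cons(x,x),  w ≐ r(cons(one,3),cons(cons(2,z),x)),  a ≐ a.
Bind z := cons(x,x); substituting into the one remaining equation that mentions z gives: w ≐ r(cons(one,3),cons(cons(2,cons(x,x)),x)). Substituting into the earlier binding gives x2 := cons(2,cons(x,x)).
Bind w := r(cons(one,3),cons(cons(2,cons(x,x)),x)); no other remaining equation mentions w.
Delete trivial equation a ≐ a.
Decompose r/2: x ≐ cons(2,cons(y,y)),  g(a,3) ≐ y.
Bind x := cons(2,cons(y,y)); no other remaining equation mentions x. Substituting into the earlier bindings gives x2 := cons(2,cons(cons(2,cons(y,y)),cons(2,cons(y,y)))), q := g(y,cons(2,cons(y,y))), z := cons(cons(2,cons(y,y)),cons(2,cons(y,y))), w := r(cons(one,3),cons(cons(2,cons(cons(2,cons(y,y)),cons(2,cons(y,y)))),cons(2,cons(y,y)))).
Bind y := g(a,3). Substituting into the earlier bindings gives x2 := cons(2,cons(cons(2,cons(g(a,3),g(a,3))),cons(2,cons(g(a,3),g(a,3))))), q := g(g(a,3),cons(2,cons(g(a,3),g(a,3)))), z := cons(cons(2,cons(g(a,3),g(a,3))),cons(2,cons(g(a,3),g(a,3)))), w := r(cons(one,3),cons(cons(2,cons(cons(2,cons(g(a,3),g(a,3))),cons(2,cons(g(a,3),g(a,3))))),cons(2,cons(g(a,3),g(a,3))))), x := cons(2,cons(g(a,3),g(a,3))).
MGU = { x2 ↦ cons(2,cons(cons(2,cons(g(a,3),g(a,3))),cons(2,cons(g(a,3),g(a,3))))), q ↦ g(g(a,3),cons(2,cons(g(a,3),g(a,3)))), z ↦ cons(cons(2,cons(g(a,3),g(a,3))),cons(2,cons(g(a,3),g(a,3)))), w ↦ r(cons(one,3),cons(cons(2,cons(cons(2,cons(g(a,3),g(a,3))),cons(2,cons(g(a,3),g(a,3))))),cons(2,cons(g(a,3),g(a,3))))), x ↦ cons(2,cons(g(a,3),g(a,3))), y ↦ g(a,3) }, so q ↦ g(g(a,3),cons(2,cons(g(a,3),g(a,3)))).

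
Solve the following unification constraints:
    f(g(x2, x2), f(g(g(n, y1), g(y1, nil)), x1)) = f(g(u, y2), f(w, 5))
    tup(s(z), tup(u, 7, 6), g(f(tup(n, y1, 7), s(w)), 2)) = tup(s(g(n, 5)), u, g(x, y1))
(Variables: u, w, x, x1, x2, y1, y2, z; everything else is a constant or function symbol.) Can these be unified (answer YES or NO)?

Decompose f/2: g(x2, x2) = g(u, y2),  f(g(g(n, y1), g(y1, nil)), x1) = f(w, 5).
Decompose g/2: x2 = u,  x2 = y2.
Bind x2 := u; substituting into the one remaining equation that mentions x2 gives: u = y2.
Bind u := y2; substituting into the one remaining equation that mentions u gives: tup(s(z), tup(y2, 7, 6), g(f(tup(n, y1, 7), s(w)), 2)) = tup(s(g(n, 5)), y2, g(x, y1)). Substituting into the earlier binding gives x2 := y2.
Decompose f/2: g(g(n, y1), g(y1, nil)) = w,  x1 = 5.
Bind w := g(g(n, y1), g(y1, nil)); substituting into the one remaining equation that mentions w gives: tup(s(z), tup(y2, 7, 6), g(f(tup(n, y1, 7), s(g(g(n, y1), g(y1, nil)))), 2)) = tup(s(g(n, 5)), y2, g(x, y1)).
Bind x1 := 5; no other remaining equation mentions x1.
Decompose tup/3: s(z) = s(g(n, 5)),  tup(y2, 7, 6) = y2,  g(f(tup(n, y1, 7), s(g(g(n, y1), g(y1, nil)))), 2) = g(x, y1).
Decompose s/1: z = g(n, 5).
Bind z := g(n, 5); no other remaining equation mentions z.
Occurs check fails: y2 occurs in tup(y2, 7, 6); the equation y2 = tup(y2, 7, 6) has no finite solution.

NO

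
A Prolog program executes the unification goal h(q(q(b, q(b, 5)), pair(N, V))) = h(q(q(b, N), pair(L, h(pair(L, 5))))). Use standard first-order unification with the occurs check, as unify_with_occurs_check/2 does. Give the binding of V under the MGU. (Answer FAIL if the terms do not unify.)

h(pair(q(b, 5), 5))

Decompose h/1: q(q(b, q(b, 5)), pair(N, V)) = q(q(b, N), pair(L, h(pair(L, 5)))).
Decompose q/2: q(b, q(b, 5)) = q(b, N),  pair(N, V) = pair(L, h(pair(L, 5))).
Decompose q/2: b = b,  q(b, 5) = N.
Delete trivial equation b = b.
Bind N := q(b, 5); substituting into the remaining equation gives: pair(q(b, 5), V) = pair(L, h(pair(L, 5))).
Decompose pair/2: q(b, 5) = L,  V = h(pair(L, 5)).
Bind L := q(b, 5); substituting into the remaining equation gives: V = h(pair(q(b, 5), 5)).
Bind V := h(pair(q(b, 5), 5)).
MGU = { N -> q(b, 5), L -> q(b, 5), V -> h(pair(q(b, 5), 5)) }, so V -> h(pair(q(b, 5), 5)).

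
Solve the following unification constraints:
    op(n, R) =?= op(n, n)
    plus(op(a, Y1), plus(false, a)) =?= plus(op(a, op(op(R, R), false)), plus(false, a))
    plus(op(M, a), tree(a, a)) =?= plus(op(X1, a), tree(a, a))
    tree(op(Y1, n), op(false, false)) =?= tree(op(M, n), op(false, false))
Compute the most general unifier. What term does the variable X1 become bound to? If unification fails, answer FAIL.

Decompose op/2: n =?= n,  R =?= n.
Delete trivial equation n =?= n.
Bind R := n; substituting into the one remaining equation that mentions R gives: plus(op(a, Y1), plus(false, a)) =?= plus(op(a, op(op(n, n), false)), plus(false, a)).
Decompose plus/2: op(a, Y1) =?= op(a, op(op(n, n), false)),  plus(false, a) =?= plus(false, a).
Decompose op/2: a =?= a,  Y1 =?= op(op(n, n), false).
Delete trivial equation a =?= a.
Bind Y1 := op(op(n, n), false); substituting into the one remaining equation that mentions Y1 gives: tree(op(op(op(n, n), false), n), op(false, false)) =?= tree(op(M, n), op(false, false)).
Delete trivial equation plus(false, a) =?= plus(false, a).
Decompose plus/2: op(M, a) =?= op(X1, a),  tree(a, a) =?= tree(a, a).
Decompose op/2: M =?= X1,  a =?= a.
Bind M := X1; substituting into the one remaining equation that mentions M gives: tree(op(op(op(n, n), false), n), op(false, false)) =?= tree(op(X1, n), op(false, false)).
Delete trivial equation a =?= a.
Delete trivial equation tree(a, a) =?= tree(a, a).
Decompose tree/2: op(op(op(n, n), false), n) =?= op(X1, n),  op(false, false) =?= op(false, false).
Decompose op/2: op(op(n, n), false) =?= X1,  n =?= n.
Bind X1 := op(op(n, n), false); no other remaining equation mentions X1. Substituting into the earlier binding gives M := op(op(n, n), false).
Delete trivial equation n =?= n.
Delete trivial equation op(false, false) =?= op(false, false).
MGU = { R ↦ n, Y1 ↦ op(op(n, n), false), M ↦ op(op(n, n), false), X1 ↦ op(op(n, n), false) }, so X1 ↦ op(op(n, n), false).

op(op(n, n), false)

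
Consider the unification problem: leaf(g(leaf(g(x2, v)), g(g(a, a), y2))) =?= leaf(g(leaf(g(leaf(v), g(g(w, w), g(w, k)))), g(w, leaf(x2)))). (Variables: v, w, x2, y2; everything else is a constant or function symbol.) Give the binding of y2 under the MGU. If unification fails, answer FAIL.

Decompose leaf/1: g(leaf(g(x2, v)), g(g(a, a), y2)) =?= g(leaf(g(leaf(v), g(g(w, w), g(w, k)))), g(w, leaf(x2))).
Decompose g/2: leaf(g(x2, v)) =?= leaf(g(leaf(v), g(g(w, w), g(w, k)))),  g(g(a, a), y2) =?= g(w, leaf(x2)).
Decompose leaf/1: g(x2, v) =?= g(leaf(v), g(g(w, w), g(w, k))).
Decompose g/2: x2 =?= leaf(v),  v =?= g(g(w, w), g(w, k)).
Bind x2 := leaf(v); substituting into the one remaining equation that mentions x2 gives: g(g(a, a), y2) =?= g(w, leaf(leaf(v))).
Bind v := g(g(w, w), g(w, k)); substituting into the remaining equation gives: g(g(a, a), y2) =?= g(w, leaf(leaf(g(g(w, w), g(w, k))))). Substituting into the earlier binding gives x2 := leaf(g(g(w, w), g(w, k))).
Decompose g/2: g(a, a) =?= w,  y2 =?= leaf(leaf(g(g(w, w), g(w, k)))).
Bind w := g(a, a); substituting into the remaining equation gives: y2 =?= leaf(leaf(g(g(g(a, a), g(a, a)), g(g(a, a), k)))). Substituting into the earlier bindings gives x2 := leaf(g(g(g(a, a), g(a, a)), g(g(a, a), k))), v := g(g(g(a, a), g(a, a)), g(g(a, a), k)).
Bind y2 := leaf(leaf(g(g(g(a, a), g(a, a)), g(g(a, a), k)))).
MGU = { x2 -> leaf(g(g(g(a, a), g(a, a)), g(g(a, a), k))), v -> g(g(g(a, a), g(a, a)), g(g(a, a), k)), w -> g(a, a), y2 -> leaf(leaf(g(g(g(a, a), g(a, a)), g(g(a, a), k)))) }, so y2 -> leaf(leaf(g(g(g(a, a), g(a, a)), g(g(a, a), k)))).

leaf(leaf(g(g(g(a, a), g(a, a)), g(g(a, a), k))))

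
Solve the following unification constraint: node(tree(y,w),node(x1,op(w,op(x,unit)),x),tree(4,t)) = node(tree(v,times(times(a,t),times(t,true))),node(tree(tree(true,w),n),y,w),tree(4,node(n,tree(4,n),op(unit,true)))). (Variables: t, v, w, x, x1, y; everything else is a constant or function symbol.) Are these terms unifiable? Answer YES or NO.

Decompose node/3: tree(y,w) = tree(v,times(times(a,t),times(t,true))),  node(x1,op(w,op(x,unit)),x) = node(tree(tree(true,w),n),y,w),  tree(4,t) = tree(4,node(n,tree(4,n),op(unit,true))).
Decompose tree/2: y = v,  w = times(times(a,t),times(t,true)).
Bind y := v; substituting into the one remaining equation that mentions y gives: node(x1,op(w,op(x,unit)),x) = node(tree(tree(true,w),n),v,w).
Bind w := times(times(a,t),times(t,true)); substituting into the one remaining equation that mentions w gives: node(x1,op(times(times(a,t),times(t,true)),op(x,unit)),x) = node(tree(tree(true,times(times(a,t),times(t,true))),n),v,times(times(a,t),times(t,true))).
Decompose node/3: x1 = tree(tree(true,times(times(a,t),times(t,true))),n),  op(times(times(a,t),times(t,true)),op(x,unit)) = v,  x = times(times(a,t),times(t,true)).
Bind x1 := tree(tree(true,times(times(a,t),times(t,true))),n); no other remaining equation mentions x1.
Bind v := op(times(times(a,t),times(t,true)),op(x,unit)); no other remaining equation mentions v. Substituting into the earlier binding gives y := op(times(times(a,t),times(t,true)),op(x,unit)).
Bind x := times(times(a,t),times(t,true)); no other remaining equation mentions x. Substituting into the earlier bindings gives y := op(times(times(a,t),times(t,true)),op(times(times(a,t),times(t,true)),unit)), v := op(times(times(a,t),times(t,true)),op(times(times(a,t),times(t,true)),unit)).
Decompose tree/2: 4 = 4,  t = node(n,tree(4,n),op(unit,true)).
Delete trivial equation 4 = 4.
Bind t := node(n,tree(4,n),op(unit,true)). Substituting into the earlier bindings gives y := op(times(times(a,node(n,tree(4,n),op(unit,true))),times(node(n,tree(4,n),op(unit,true)),true)),op(times(times(a,node(n,tree(4,n),op(unit,true))),times(node(n,tree(4,n),op(unit,true)),true)),unit)), w := times(times(a,node(n,tree(4,n),op(unit,true))),times(node(n,tree(4,n),op(unit,true)),true)), x1 := tree(tree(true,times(times(a,node(n,tree(4,n),op(unit,true))),times(node(n,tree(4,n),op(unit,true)),true))),n), v := op(times(times(a,node(n,tree(4,n),op(unit,true))),times(node(n,tree(4,n),op(unit,true)),true)),op(times(times(a,node(n,tree(4,n),op(unit,true))),times(node(n,tree(4,n),op(unit,true)),true)),unit)), x := times(times(a,node(n,tree(4,n),op(unit,true))),times(node(n,tree(4,n),op(unit,true)),true)).
No equations remain and no clash or occurs-check failure arose, so a unifier exists.

YES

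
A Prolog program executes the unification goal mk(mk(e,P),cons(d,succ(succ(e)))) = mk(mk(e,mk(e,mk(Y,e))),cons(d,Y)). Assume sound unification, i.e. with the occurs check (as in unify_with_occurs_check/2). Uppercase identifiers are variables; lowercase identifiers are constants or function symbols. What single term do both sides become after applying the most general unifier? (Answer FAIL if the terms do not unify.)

Decompose mk/2: mk(e,P) = mk(e,mk(e,mk(Y,e))),  cons(d,succ(succ(e))) = cons(d,Y).
Decompose mk/2: e = e,  P = mk(e,mk(Y,e)).
Delete trivial equation e = e.
Bind P := mk(e,mk(Y,e)); no other remaining equation mentions P.
Decompose cons/2: d = d,  succ(succ(e)) = Y.
Delete trivial equation d = d.
Bind Y := succ(succ(e)). Substituting into the earlier binding gives P := mk(e,mk(succ(succ(e)),e)).
Applying the MGU to either side gives mk(mk(e,mk(e,mk(succ(succ(e)),e))),cons(d,succ(succ(e)))).

mk(mk(e,mk(e,mk(succ(succ(e)),e))),cons(d,succ(succ(e))))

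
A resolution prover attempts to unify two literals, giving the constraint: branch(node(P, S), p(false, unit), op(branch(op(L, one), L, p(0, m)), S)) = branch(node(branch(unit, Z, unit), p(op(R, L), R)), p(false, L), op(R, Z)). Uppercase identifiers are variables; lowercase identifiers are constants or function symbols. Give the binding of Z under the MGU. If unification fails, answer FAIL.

p(op(branch(op(unit, one), unit, p(0, m)), unit), branch(op(unit, one), unit, p(0, m)))

Decompose branch/3: node(P, S) = node(branch(unit, Z, unit), p(op(R, L), R)),  p(false, unit) = p(false, L),  op(branch(op(L, one), L, p(0, m)), S) = op(R, Z).
Decompose node/2: P = branch(unit, Z, unit),  S = p(op(R, L), R).
Bind P := branch(unit, Z, unit); no other remaining equation mentions P.
Bind S := p(op(R, L), R); substituting into the one remaining equation that mentions S gives: op(branch(op(L, one), L, p(0, m)), p(op(R, L), R)) = op(R, Z).
Decompose p/2: false = false,  unit = L.
Delete trivial equation false = false.
Bind L := unit; substituting into the remaining equation gives: op(branch(op(unit, one), unit, p(0, m)), p(op(R, unit), R)) = op(R, Z). Substituting into the earlier binding gives S := p(op(R, unit), R).
Decompose op/2: branch(op(unit, one), unit, p(0, m)) = R,  p(op(R, unit), R) = Z.
Bind R := branch(op(unit, one), unit, p(0, m)); substituting into the remaining equation gives: p(op(branch(op(unit, one), unit, p(0, m)), unit), branch(op(unit, one), unit, p(0, m))) = Z. Substituting into the earlier binding gives S := p(op(branch(op(unit, one), unit, p(0, m)), unit), branch(op(unit, one), unit, p(0, m))).
Bind Z := p(op(branch(op(unit, one), unit, p(0, m)), unit), branch(op(unit, one), unit, p(0, m))). Substituting into the earlier binding gives P := branch(unit, p(op(branch(op(unit, one), unit, p(0, m)), unit), branch(op(unit, one), unit, p(0, m))), unit).
MGU = { P ↦ branch(unit, p(op(branch(op(unit, one), unit, p(0, m)), unit), branch(op(unit, one), unit, p(0, m))), unit), S ↦ p(op(branch(op(unit, one), unit, p(0, m)), unit), branch(op(unit, one), unit, p(0, m))), L ↦ unit, R ↦ branch(op(unit, one), unit, p(0, m)), Z ↦ p(op(branch(op(unit, one), unit, p(0, m)), unit), branch(op(unit, one), unit, p(0, m))) }, so Z ↦ p(op(branch(op(unit, one), unit, p(0, m)), unit), branch(op(unit, one), unit, p(0, m))).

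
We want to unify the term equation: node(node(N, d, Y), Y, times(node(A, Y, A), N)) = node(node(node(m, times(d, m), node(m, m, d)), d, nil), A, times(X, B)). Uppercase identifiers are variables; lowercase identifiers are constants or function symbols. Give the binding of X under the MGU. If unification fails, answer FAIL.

Decompose node/3: node(N, d, Y) = node(node(m, times(d, m), node(m, m, d)), d, nil),  Y = A,  times(node(A, Y, A), N) = times(X, B).
Decompose node/3: N = node(m, times(d, m), node(m, m, d)),  d = d,  Y = nil.
Bind N := node(m, times(d, m), node(m, m, d)); substituting into the one remaining equation that mentions N gives: times(node(A, Y, A), node(m, times(d, m), node(m, m, d))) = times(X, B).
Delete trivial equation d = d.
Bind Y := nil; substituting into the remaining equations gives: nil = A,  times(node(A, nil, A), node(m, times(d, m), node(m, m, d))) = times(X, B).
Bind A := nil; substituting into the remaining equation gives: times(node(nil, nil, nil), node(m, times(d, m), node(m, m, d))) = times(X, B).
Decompose times/2: node(nil, nil, nil) = X,  node(m, times(d, m), node(m, m, d)) = B.
Bind X := node(nil, nil, nil); no other remaining equation mentions X.
Bind B := node(m, times(d, m), node(m, m, d)).
MGU = { N ↦ node(m, times(d, m), node(m, m, d)), Y ↦ nil, A ↦ nil, X ↦ node(nil, nil, nil), B ↦ node(m, times(d, m), node(m, m, d)) }, so X ↦ node(nil, nil, nil).

node(nil, nil, nil)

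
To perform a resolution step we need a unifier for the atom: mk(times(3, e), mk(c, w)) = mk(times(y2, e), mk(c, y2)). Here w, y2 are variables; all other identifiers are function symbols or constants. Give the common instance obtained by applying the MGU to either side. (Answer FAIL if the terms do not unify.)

mk(times(3, e), mk(c, 3))

Decompose mk/2: times(3, e) = times(y2, e),  mk(c, w) = mk(c, y2).
Decompose times/2: 3 = y2,  e = e.
Bind y2 := 3; substituting into the one remaining equation that mentions y2 gives: mk(c, w) = mk(c, 3).
Delete trivial equation e = e.
Decompose mk/2: c = c,  w = 3.
Delete trivial equation c = c.
Bind w := 3.
Applying the MGU to either side gives mk(times(3, e), mk(c, 3)).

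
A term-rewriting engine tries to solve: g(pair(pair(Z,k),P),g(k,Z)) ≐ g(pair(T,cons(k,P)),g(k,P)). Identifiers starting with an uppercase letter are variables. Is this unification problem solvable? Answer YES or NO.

Decompose g/2: pair(pair(Z,k),P) ≐ pair(T,cons(k,P)),  g(k,Z) ≐ g(k,P).
Decompose pair/2: pair(Z,k) ≐ T,  P ≐ cons(k,P).
Bind T := pair(Z,k); no other remaining equation mentions T.
Occurs check fails: P occurs in cons(k,P); the equation P ≐ cons(k,P) has no finite solution.

NO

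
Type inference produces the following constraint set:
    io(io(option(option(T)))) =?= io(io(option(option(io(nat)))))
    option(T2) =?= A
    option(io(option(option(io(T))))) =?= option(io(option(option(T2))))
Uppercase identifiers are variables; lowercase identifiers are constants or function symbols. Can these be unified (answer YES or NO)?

YES

Decompose io/1: io(option(option(T))) =?= io(option(option(io(nat)))).
Decompose io/1: option(option(T)) =?= option(option(io(nat))).
Decompose option/1: option(T) =?= option(io(nat)).
Decompose option/1: T =?= io(nat).
Bind T := io(nat); substituting into the one remaining equation that mentions T gives: option(io(option(option(io(io(nat)))))) =?= option(io(option(option(T2)))).
Bind A := option(T2); no other remaining equation mentions A.
Decompose option/1: io(option(option(io(io(nat))))) =?= io(option(option(T2))).
Decompose io/1: option(option(io(io(nat)))) =?= option(option(T2)).
Decompose option/1: option(io(io(nat))) =?= option(T2).
Decompose option/1: io(io(nat)) =?= T2.
Bind T2 := io(io(nat)). Substituting into the earlier binding gives A := option(io(io(nat))).
No equations remain and no clash or occurs-check failure arose, so a unifier exists.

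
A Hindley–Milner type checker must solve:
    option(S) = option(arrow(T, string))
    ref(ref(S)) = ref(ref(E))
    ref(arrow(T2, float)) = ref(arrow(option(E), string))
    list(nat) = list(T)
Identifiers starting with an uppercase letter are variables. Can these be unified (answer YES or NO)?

Decompose option/1: S = arrow(T, string).
Bind S := arrow(T, string); substituting into the one remaining equation that mentions S gives: ref(ref(arrow(T, string))) = ref(ref(E)).
Decompose ref/1: ref(arrow(T, string)) = ref(E).
Decompose ref/1: arrow(T, string) = E.
Bind E := arrow(T, string); substituting into the one remaining equation that mentions E gives: ref(arrow(T2, float)) = ref(arrow(option(arrow(T, string)), string)).
Decompose ref/1: arrow(T2, float) = arrow(option(arrow(T, string)), string).
Decompose arrow/2: T2 = option(arrow(T, string)),  float = string.
Bind T2 := option(arrow(T, string)); no other remaining equation mentions T2.
Clash: constants float and string differ; no unifier exists.

NO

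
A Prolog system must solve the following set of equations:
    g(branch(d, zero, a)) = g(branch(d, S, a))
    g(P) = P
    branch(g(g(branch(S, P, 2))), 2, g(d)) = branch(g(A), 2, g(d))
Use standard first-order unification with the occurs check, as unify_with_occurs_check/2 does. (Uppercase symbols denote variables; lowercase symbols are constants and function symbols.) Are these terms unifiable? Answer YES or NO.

NO

Decompose g/1: branch(d, zero, a) = branch(d, S, a).
Decompose branch/3: d = d,  zero = S,  a = a.
Delete trivial equation d = d.
Bind S := zero; substituting into the one remaining equation that mentions S gives: branch(g(g(branch(zero, P, 2))), 2, g(d)) = branch(g(A), 2, g(d)).
Delete trivial equation a = a.
Occurs check fails: P occurs in g(P); the equation P = g(P) has no finite solution.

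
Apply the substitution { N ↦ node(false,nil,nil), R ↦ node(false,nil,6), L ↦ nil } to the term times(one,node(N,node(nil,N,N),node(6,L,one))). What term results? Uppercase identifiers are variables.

times(one,node(node(false,nil,nil),node(nil,node(false,nil,nil),node(false,nil,nil)),node(6,nil,one)))

Replace each occurrence of N with node(false,nil,nil).
Replace each occurrence of L with nil.
Result: times(one,node(node(false,nil,nil),node(nil,node(false,nil,nil),node(false,nil,nil)),node(6,nil,one))).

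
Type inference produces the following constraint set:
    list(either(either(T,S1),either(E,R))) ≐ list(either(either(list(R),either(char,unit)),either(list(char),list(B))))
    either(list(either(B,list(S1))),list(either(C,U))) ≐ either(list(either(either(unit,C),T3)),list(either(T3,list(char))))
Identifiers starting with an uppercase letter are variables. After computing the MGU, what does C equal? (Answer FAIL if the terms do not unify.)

Decompose list/1: either(either(T,S1),either(E,R)) ≐ either(either(list(R),either(char,unit)),either(list(char),list(B))).
Decompose either/2: either(T,S1) ≐ either(list(R),either(char,unit)),  either(E,R) ≐ either(list(char),list(B)).
Decompose either/2: T ≐ list(R),  S1 ≐ either(char,unit).
Bind T := list(R); no other remaining equation mentions T.
Bind S1 := either(char,unit); substituting into the one remaining equation that mentions S1 gives: either(list(either(B,list(either(char,unit)))),list(either(C,U))) ≐ either(list(either(either(unit,C),T3)),list(either(T3,list(char)))).
Decompose either/2: E ≐ list(char),  R ≐ list(B).
Bind E := list(char); no other remaining equation mentions E.
Bind R := list(B); no other remaining equation mentions R. Substituting into the earlier binding gives T := list(list(B)).
Decompose either/2: list(either(B,list(either(char,unit)))) ≐ list(either(either(unit,C),T3)),  list(either(C,U)) ≐ list(either(T3,list(char))).
Decompose list/1: either(B,list(either(char,unit))) ≐ either(either(unit,C),T3).
Decompose either/2: B ≐ either(unit,C),  list(either(char,unit)) ≐ T3.
Bind B := either(unit,C); no other remaining equation mentions B. Substituting into the earlier bindings gives T := list(list(either(unit,C))), R := list(either(unit,C)).
Bind T3 := list(either(char,unit)); substituting into the remaining equation gives: list(either(C,U)) ≐ list(either(list(either(char,unit)),list(char))).
Decompose list/1: either(C,U) ≐ either(list(either(char,unit)),list(char)).
Decompose either/2: C ≐ list(either(char,unit)),  U ≐ list(char).
Bind C := list(either(char,unit)); no other remaining equation mentions C. Substituting into the earlier bindings gives T := list(list(either(unit,list(either(char,unit))))), R := list(either(unit,list(either(char,unit)))), B := either(unit,list(either(char,unit))).
Bind U := list(char).
MGU = { T -> list(list(either(unit,list(either(char,unit))))), S1 -> either(char,unit), E -> list(char), R -> list(either(unit,list(either(char,unit)))), B -> either(unit,list(either(char,unit))), T3 -> list(either(char,unit)), C -> list(either(char,unit)), U -> list(char) }, so C -> list(either(char,unit)).

list(either(char,unit))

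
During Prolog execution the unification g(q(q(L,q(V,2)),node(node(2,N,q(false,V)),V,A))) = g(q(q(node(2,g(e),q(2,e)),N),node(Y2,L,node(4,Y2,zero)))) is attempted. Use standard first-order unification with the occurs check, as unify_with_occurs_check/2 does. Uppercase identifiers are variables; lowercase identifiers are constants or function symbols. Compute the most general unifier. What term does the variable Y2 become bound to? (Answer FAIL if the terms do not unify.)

Decompose g/1: q(q(L,q(V,2)),node(node(2,N,q(false,V)),V,A)) = q(q(node(2,g(e),q(2,e)),N),node(Y2,L,node(4,Y2,zero))).
Decompose q/2: q(L,q(V,2)) = q(node(2,g(e),q(2,e)),N),  node(node(2,N,q(false,V)),V,A) = node(Y2,L,node(4,Y2,zero)).
Decompose q/2: L = node(2,g(e),q(2,e)),  q(V,2) = N.
Bind L := node(2,g(e),q(2,e)); substituting into the one remaining equation that mentions L gives: node(node(2,N,q(false,V)),V,A) = node(Y2,node(2,g(e),q(2,e)),node(4,Y2,zero)).
Bind N := q(V,2); substituting into the remaining equation gives: node(node(2,q(V,2),q(false,V)),V,A) = node(Y2,node(2,g(e),q(2,e)),node(4,Y2,zero)).
Decompose node/3: node(2,q(V,2),q(false,V)) = Y2,  V = node(2,g(e),q(2,e)),  A = node(4,Y2,zero).
Bind Y2 := node(2,q(V,2),q(false,V)); substituting into the one remaining equation that mentions Y2 gives: A = node(4,node(2,q(V,2),q(false,V)),zero).
Bind V := node(2,g(e),q(2,e)); substituting into the remaining equation gives: A = node(4,node(2,q(node(2,g(e),q(2,e)),2),q(false,node(2,g(e),q(2,e)))),zero). Substituting into the earlier bindings gives N := q(node(2,g(e),q(2,e)),2), Y2 := node(2,q(node(2,g(e),q(2,e)),2),q(false,node(2,g(e),q(2,e)))).
Bind A := node(4,node(2,q(node(2,g(e),q(2,e)),2),q(false,node(2,g(e),q(2,e)))),zero).
MGU = { L = node(2,g(e),q(2,e)), N = q(node(2,g(e),q(2,e)),2), Y2 = node(2,q(node(2,g(e),q(2,e)),2),q(false,node(2,g(e),q(2,e)))), V = node(2,g(e),q(2,e)), A = node(4,node(2,q(node(2,g(e),q(2,e)),2),q(false,node(2,g(e),q(2,e)))),zero) }, so Y2 = node(2,q(node(2,g(e),q(2,e)),2),q(false,node(2,g(e),q(2,e)))).

node(2,q(node(2,g(e),q(2,e)),2),q(false,node(2,g(e),q(2,e))))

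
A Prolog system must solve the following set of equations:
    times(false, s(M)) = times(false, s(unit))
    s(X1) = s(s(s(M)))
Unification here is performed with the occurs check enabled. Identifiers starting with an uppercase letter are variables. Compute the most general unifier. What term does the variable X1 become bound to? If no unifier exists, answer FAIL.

s(s(unit))

Decompose times/2: false = false,  s(M) = s(unit).
Delete trivial equation false = false.
Decompose s/1: M = unit.
Bind M := unit; substituting into the remaining equation gives: s(X1) = s(s(s(unit))).
Decompose s/1: X1 = s(s(unit)).
Bind X1 := s(s(unit)).
MGU = { M ↦ unit, X1 ↦ s(s(unit)) }, so X1 ↦ s(s(unit)).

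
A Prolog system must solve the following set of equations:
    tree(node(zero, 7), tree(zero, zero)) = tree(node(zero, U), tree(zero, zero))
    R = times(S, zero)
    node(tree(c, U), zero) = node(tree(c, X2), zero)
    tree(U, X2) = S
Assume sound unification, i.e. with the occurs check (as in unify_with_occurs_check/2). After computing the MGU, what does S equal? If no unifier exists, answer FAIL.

tree(7, 7)

Decompose tree/2: node(zero, 7) = node(zero, U),  tree(zero, zero) = tree(zero, zero).
Decompose node/2: zero = zero,  7 = U.
Delete trivial equation zero = zero.
Bind U := 7; substituting into the 2 remaining equations that mention U gives: node(tree(c, 7), zero) = node(tree(c, X2), zero),  tree(7, X2) = S.
Delete trivial equation tree(zero, zero) = tree(zero, zero).
Bind R := times(S, zero); no other remaining equation mentions R.
Decompose node/2: tree(c, 7) = tree(c, X2),  zero = zero.
Decompose tree/2: c = c,  7 = X2.
Delete trivial equation c = c.
Bind X2 := 7; substituting into the one remaining equation that mentions X2 gives: tree(7, 7) = S.
Delete trivial equation zero = zero.
Bind S := tree(7, 7). Substituting into the earlier binding gives R := times(tree(7, 7), zero).
MGU = { U = 7, R = times(tree(7, 7), zero), X2 = 7, S = tree(7, 7) }, so S = tree(7, 7).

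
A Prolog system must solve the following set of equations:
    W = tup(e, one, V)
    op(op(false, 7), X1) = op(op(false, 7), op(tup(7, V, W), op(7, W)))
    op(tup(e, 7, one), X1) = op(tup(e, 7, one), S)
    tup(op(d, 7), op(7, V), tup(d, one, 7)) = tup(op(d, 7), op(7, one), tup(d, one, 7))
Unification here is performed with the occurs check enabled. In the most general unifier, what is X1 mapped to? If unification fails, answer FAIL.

op(tup(7, one, tup(e, one, one)), op(7, tup(e, one, one)))

Bind W := tup(e, one, V); substituting into the one remaining equation that mentions W gives: op(op(false, 7), X1) = op(op(false, 7), op(tup(7, V, tup(e, one, V)), op(7, tup(e, one, V)))).
Decompose op/2: op(false, 7) = op(false, 7),  X1 = op(tup(7, V, tup(e, one, V)), op(7, tup(e, one, V))).
Delete trivial equation op(false, 7) = op(false, 7).
Bind X1 := op(tup(7, V, tup(e, one, V)), op(7, tup(e, one, V))); substituting into the one remaining equation that mentions X1 gives: op(tup(e, 7, one), op(tup(7, V, tup(e, one, V)), op(7, tup(e, one, V)))) = op(tup(e, 7, one), S).
Decompose op/2: tup(e, 7, one) = tup(e, 7, one),  op(tup(7, V, tup(e, one, V)), op(7, tup(e, one, V))) = S.
Delete trivial equation tup(e, 7, one) = tup(e, 7, one).
Bind S := op(tup(7, V, tup(e, one, V)), op(7, tup(e, one, V))); no other remaining equation mentions S.
Decompose tup/3: op(d, 7) = op(d, 7),  op(7, V) = op(7, one),  tup(d, one, 7) = tup(d, one, 7).
Delete trivial equation op(d, 7) = op(d, 7).
Decompose op/2: 7 = 7,  V = one.
Delete trivial equation 7 = 7.
Bind V := one; no other remaining equation mentions V. Substituting into the earlier bindings gives W := tup(e, one, one), X1 := op(tup(7, one, tup(e, one, one)), op(7, tup(e, one, one))), S := op(tup(7, one, tup(e, one, one)), op(7, tup(e, one, one))).
Delete trivial equation tup(d, one, 7) = tup(d, one, 7).
MGU = { W = tup(e, one, one), X1 = op(tup(7, one, tup(e, one, one)), op(7, tup(e, one, one))), S = op(tup(7, one, tup(e, one, one)), op(7, tup(e, one, one))), V = one }, so X1 = op(tup(7, one, tup(e, one, one)), op(7, tup(e, one, one))).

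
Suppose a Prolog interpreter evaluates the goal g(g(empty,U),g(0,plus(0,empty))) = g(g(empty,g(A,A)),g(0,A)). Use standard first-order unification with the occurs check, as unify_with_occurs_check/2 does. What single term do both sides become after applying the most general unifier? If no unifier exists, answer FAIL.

Decompose g/2: g(empty,U) = g(empty,g(A,A)),  g(0,plus(0,empty)) = g(0,A).
Decompose g/2: empty = empty,  U = g(A,A).
Delete trivial equation empty = empty.
Bind U := g(A,A); no other remaining equation mentions U.
Decompose g/2: 0 = 0,  plus(0,empty) = A.
Delete trivial equation 0 = 0.
Bind A := plus(0,empty). Substituting into the earlier binding gives U := g(plus(0,empty),plus(0,empty)).
Applying the MGU to either side gives g(g(empty,g(plus(0,empty),plus(0,empty))),g(0,plus(0,empty))).

g(g(empty,g(plus(0,empty),plus(0,empty))),g(0,plus(0,empty)))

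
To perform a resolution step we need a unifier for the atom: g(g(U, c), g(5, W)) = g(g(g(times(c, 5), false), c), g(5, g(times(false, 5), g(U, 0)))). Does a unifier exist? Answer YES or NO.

Decompose g/2: g(U, c) = g(g(times(c, 5), false), c),  g(5, W) = g(5, g(times(false, 5), g(U, 0))).
Decompose g/2: U = g(times(c, 5), false),  c = c.
Bind U := g(times(c, 5), false); substituting into the one remaining equation that mentions U gives: g(5, W) = g(5, g(times(false, 5), g(g(times(c, 5), false), 0))).
Delete trivial equation c = c.
Decompose g/2: 5 = 5,  W = g(times(false, 5), g(g(times(c, 5), false), 0)).
Delete trivial equation 5 = 5.
Bind W := g(times(false, 5), g(g(times(c, 5), false), 0)).
No equations remain and no clash or occurs-check failure arose, so a unifier exists.

YES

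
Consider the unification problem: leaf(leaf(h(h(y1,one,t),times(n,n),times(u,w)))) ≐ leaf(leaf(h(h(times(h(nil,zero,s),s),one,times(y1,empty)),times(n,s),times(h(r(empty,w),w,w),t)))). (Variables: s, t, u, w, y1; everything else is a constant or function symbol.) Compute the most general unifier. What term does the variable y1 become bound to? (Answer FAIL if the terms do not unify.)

Decompose leaf/1: leaf(h(h(y1,one,t),times(n,n),times(u,w))) ≐ leaf(h(h(times(h(nil,zero,s),s),one,times(y1,empty)),times(n,s),times(h(r(empty,w),w,w),t))).
Decompose leaf/1: h(h(y1,one,t),times(n,n),times(u,w)) ≐ h(h(times(h(nil,zero,s),s),one,times(y1,empty)),times(n,s),times(h(r(empty,w),w,w),t)).
Decompose h/3: h(y1,one,t) ≐ h(times(h(nil,zero,s),s),one,times(y1,empty)),  times(n,n) ≐ times(n,s),  times(u,w) ≐ times(h(r(empty,w),w,w),t).
Decompose h/3: y1 ≐ times(h(nil,zero,s),s),  one ≐ one,  t ≐ times(y1,empty).
Bind y1 := times(h(nil,zero,s),s); substituting into the one remaining equation that mentions y1 gives: t ≐ times(times(h(nil,zero,s),s),empty).
Delete trivial equation one ≐ one.
Bind t := times(times(h(nil,zero,s),s),empty); substituting into the one remaining equation that mentions t gives: times(u,w) ≐ times(h(r(empty,w),w,w),times(times(h(nil,zero,s),s),empty)).
Decompose times/2: n ≐ n,  n ≐ s.
Delete trivial equation n ≐ n.
Bind s := n; substituting into the remaining equation gives: times(u,w) ≐ times(h(r(empty,w),w,w),times(times(h(nil,zero,n),n),empty)). Substituting into the earlier bindings gives y1 := times(h(nil,zero,n),n), t := times(times(h(nil,zero,n),n),empty).
Decompose times/2: u ≐ h(r(empty,w),w,w),  w ≐ times(times(h(nil,zero,n),n),empty).
Bind u := h(r(empty,w),w,w); no other remaining equation mentions u.
Bind w := times(times(h(nil,zero,n),n),empty). Substituting into the earlier binding gives u := h(r(empty,times(times(h(nil,zero,n),n),empty)),times(times(h(nil,zero,n),n),empty),times(times(h(nil,zero,n),n),empty)).
MGU = { y1 := times(h(nil,zero,n),n), t := times(times(h(nil,zero,n),n),empty), s := n, u := h(r(empty,times(times(h(nil,zero,n),n),empty)),times(times(h(nil,zero,n),n),empty),times(times(h(nil,zero,n),n),empty)), w := times(times(h(nil,zero,n),n),empty) }, so y1 := times(h(nil,zero,n),n).

times(h(nil,zero,n),n)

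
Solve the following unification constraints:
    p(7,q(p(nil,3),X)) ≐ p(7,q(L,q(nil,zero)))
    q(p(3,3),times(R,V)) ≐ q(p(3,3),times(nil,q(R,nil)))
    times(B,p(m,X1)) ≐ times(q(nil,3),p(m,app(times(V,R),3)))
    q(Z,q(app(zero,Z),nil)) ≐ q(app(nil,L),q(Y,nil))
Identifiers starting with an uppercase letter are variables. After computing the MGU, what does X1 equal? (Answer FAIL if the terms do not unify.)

app(times(q(nil,nil),nil),3)

Decompose p/2: 7 ≐ 7,  q(p(nil,3),X) ≐ q(L,q(nil,zero)).
Delete trivial equation 7 ≐ 7.
Decompose q/2: p(nil,3) ≐ L,  X ≐ q(nil,zero).
Bind L := p(nil,3); substituting into the one remaining equation that mentions L gives: q(Z,q(app(zero,Z),nil)) ≐ q(app(nil,p(nil,3)),q(Y,nil)).
Bind X := q(nil,zero); no other remaining equation mentions X.
Decompose q/2: p(3,3) ≐ p(3,3),  times(R,V) ≐ times(nil,q(R,nil)).
Delete trivial equation p(3,3) ≐ p(3,3).
Decompose times/2: R ≐ nil,  V ≐ q(R,nil).
Bind R := nil; substituting into the 2 remaining equations that mention R gives: V ≐ q(nil,nil),  times(B,p(m,X1)) ≐ times(q(nil,3),p(m,app(times(V,nil),3))).
Bind V := q(nil,nil); substituting into the one remaining equation that mentions V gives: times(B,p(m,X1)) ≐ times(q(nil,3),p(m,app(times(q(nil,nil),nil),3))).
Decompose times/2: B ≐ q(nil,3),  p(m,X1) ≐ p(m,app(times(q(nil,nil),nil),3)).
Bind B := q(nil,3); no other remaining equation mentions B.
Decompose p/2: m ≐ m,  X1 ≐ app(times(q(nil,nil),nil),3).
Delete trivial equation m ≐ m.
Bind X1 := app(times(q(nil,nil),nil),3); no other remaining equation mentions X1.
Decompose q/2: Z ≐ app(nil,p(nil,3)),  q(app(zero,Z),nil) ≐ q(Y,nil).
Bind Z := app(nil,p(nil,3)); substituting into the remaining equation gives: q(app(zero,app(nil,p(nil,3))),nil) ≐ q(Y,nil).
Decompose q/2: app(zero,app(nil,p(nil,3))) ≐ Y,  nil ≐ nil.
Bind Y := app(zero,app(nil,p(nil,3))); no other remaining equation mentions Y.
Delete trivial equation nil ≐ nil.
MGU = { L ↦ p(nil,3), X ↦ q(nil,zero), R ↦ nil, V ↦ q(nil,nil), B ↦ q(nil,3), X1 ↦ app(times(q(nil,nil),nil),3), Z ↦ app(nil,p(nil,3)), Y ↦ app(zero,app(nil,p(nil,3))) }, so X1 ↦ app(times(q(nil,nil),nil),3).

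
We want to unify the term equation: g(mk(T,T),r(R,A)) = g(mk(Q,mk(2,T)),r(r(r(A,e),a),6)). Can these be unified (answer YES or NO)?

NO

Decompose g/2: mk(T,T) = mk(Q,mk(2,T)),  r(R,A) = r(r(r(A,e),a),6).
Decompose mk/2: T = Q,  T = mk(2,T).
Bind T := Q; substituting into the one remaining equation that mentions T gives: Q = mk(2,Q).
Occurs check fails: Q occurs in mk(2,Q); the equation Q = mk(2,Q) has no finite solution.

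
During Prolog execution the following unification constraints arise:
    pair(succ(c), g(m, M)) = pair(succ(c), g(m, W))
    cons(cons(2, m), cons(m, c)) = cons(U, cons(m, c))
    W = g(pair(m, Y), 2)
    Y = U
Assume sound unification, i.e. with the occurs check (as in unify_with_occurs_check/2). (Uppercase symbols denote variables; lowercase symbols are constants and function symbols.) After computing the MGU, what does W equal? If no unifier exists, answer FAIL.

Decompose pair/2: succ(c) = succ(c),  g(m, M) = g(m, W).
Delete trivial equation succ(c) = succ(c).
Decompose g/2: m = m,  M = W.
Delete trivial equation m = m.
Bind M := W; no other remaining equation mentions M.
Decompose cons/2: cons(2, m) = U,  cons(m, c) = cons(m, c).
Bind U := cons(2, m); substituting into the one remaining equation that mentions U gives: Y = cons(2, m).
Delete trivial equation cons(m, c) = cons(m, c).
Bind W := g(pair(m, Y), 2); no other remaining equation mentions W. Substituting into the earlier binding gives M := g(pair(m, Y), 2).
Bind Y := cons(2, m). Substituting into the earlier bindings gives M := g(pair(m, cons(2, m)), 2), W := g(pair(m, cons(2, m)), 2).
MGU = { M ↦ g(pair(m, cons(2, m)), 2), U ↦ cons(2, m), W ↦ g(pair(m, cons(2, m)), 2), Y ↦ cons(2, m) }, so W ↦ g(pair(m, cons(2, m)), 2).

g(pair(m, cons(2, m)), 2)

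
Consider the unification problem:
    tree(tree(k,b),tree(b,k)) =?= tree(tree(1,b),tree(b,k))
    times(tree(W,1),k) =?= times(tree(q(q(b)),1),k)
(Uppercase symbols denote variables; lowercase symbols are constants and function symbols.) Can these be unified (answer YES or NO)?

NO

Decompose tree/2: tree(k,b) =?= tree(1,b),  tree(b,k) =?= tree(b,k).
Decompose tree/2: k =?= 1,  b =?= b.
Clash: constants k and 1 differ; no unifier exists.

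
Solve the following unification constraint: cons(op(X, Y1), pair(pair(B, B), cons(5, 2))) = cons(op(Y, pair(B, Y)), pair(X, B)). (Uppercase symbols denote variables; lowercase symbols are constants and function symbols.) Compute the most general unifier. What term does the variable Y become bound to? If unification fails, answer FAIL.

pair(cons(5, 2), cons(5, 2))

Decompose cons/2: op(X, Y1) = op(Y, pair(B, Y)),  pair(pair(B, B), cons(5, 2)) = pair(X, B).
Decompose op/2: X = Y,  Y1 = pair(B, Y).
Bind X := Y; substituting into the one remaining equation that mentions X gives: pair(pair(B, B), cons(5, 2)) = pair(Y, B).
Bind Y1 := pair(B, Y); no other remaining equation mentions Y1.
Decompose pair/2: pair(B, B) = Y,  cons(5, 2) = B.
Bind Y := pair(B, B); no other remaining equation mentions Y. Substituting into the earlier bindings gives X := pair(B, B), Y1 := pair(B, pair(B, B)).
Bind B := cons(5, 2). Substituting into the earlier bindings gives X := pair(cons(5, 2), cons(5, 2)), Y1 := pair(cons(5, 2), pair(cons(5, 2), cons(5, 2))), Y := pair(cons(5, 2), cons(5, 2)).
MGU = { X -> pair(cons(5, 2), cons(5, 2)), Y1 -> pair(cons(5, 2), pair(cons(5, 2), cons(5, 2))), Y -> pair(cons(5, 2), cons(5, 2)), B -> cons(5, 2) }, so Y -> pair(cons(5, 2), cons(5, 2)).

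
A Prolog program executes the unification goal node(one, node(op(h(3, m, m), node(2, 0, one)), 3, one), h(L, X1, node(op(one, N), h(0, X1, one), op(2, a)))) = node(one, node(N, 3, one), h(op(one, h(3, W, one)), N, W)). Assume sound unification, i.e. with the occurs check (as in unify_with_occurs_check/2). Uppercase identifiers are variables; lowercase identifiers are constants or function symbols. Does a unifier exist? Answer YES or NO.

Decompose node/3: one = one,  node(op(h(3, m, m), node(2, 0, one)), 3, one) = node(N, 3, one),  h(L, X1, node(op(one, N), h(0, X1, one), op(2, a))) = h(op(one, h(3, W, one)), N, W).
Delete trivial equation one = one.
Decompose node/3: op(h(3, m, m), node(2, 0, one)) = N,  3 = 3,  one = one.
Bind N := op(h(3, m, m), node(2, 0, one)); substituting into the one remaining equation that mentions N gives: h(L, X1, node(op(one, op(h(3, m, m), node(2, 0, one))), h(0, X1, one), op(2, a))) = h(op(one, h(3, W, one)), op(h(3, m, m), node(2, 0, one)), W).
Delete trivial equation 3 = 3.
Delete trivial equation one = one.
Decompose h/3: L = op(one, h(3, W, one)),  X1 = op(h(3, m, m), node(2, 0, one)),  node(op(one, op(h(3, m, m), node(2, 0, one))), h(0, X1, one), op(2, a)) = W.
Bind L := op(one, h(3, W, one)); no other remaining equation mentions L.
Bind X1 := op(h(3, m, m), node(2, 0, one)); substituting into the remaining equation gives: node(op(one, op(h(3, m, m), node(2, 0, one))), h(0, op(h(3, m, m), node(2, 0, one)), one), op(2, a)) = W.
Bind W := node(op(one, op(h(3, m, m), node(2, 0, one))), h(0, op(h(3, m, m), node(2, 0, one)), one), op(2, a)). Substituting into the earlier binding gives L := op(one, h(3, node(op(one, op(h(3, m, m), node(2, 0, one))), h(0, op(h(3, m, m), node(2, 0, one)), one), op(2, a)), one)).
No equations remain and no clash or occurs-check failure arose, so a unifier exists.

YES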